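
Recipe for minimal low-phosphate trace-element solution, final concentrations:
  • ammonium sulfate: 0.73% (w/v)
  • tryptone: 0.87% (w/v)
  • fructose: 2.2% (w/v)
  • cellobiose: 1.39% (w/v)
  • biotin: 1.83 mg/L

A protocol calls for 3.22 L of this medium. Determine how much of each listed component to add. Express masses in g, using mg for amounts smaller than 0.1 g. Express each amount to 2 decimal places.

Working volume: 3.22 L.
ammonium sulfate: 0.73% w/v = 7.3 g/L → 7.3 × 3.22 L = 23.51 g
tryptone: 0.87 g per 100 mL × 3220 mL ÷ 100 = 28.01 g
fructose: 2.2% w/v = 22 g/L → 22 × 3.22 L = 70.84 g
cellobiose: 1.39% w/v = 13.9 g/L → 13.9 × 3.22 L = 44.76 g
biotin: 1.83 mg/L × 3.22 L = 5.89 mg

ammonium sulfate 23.51 g; tryptone 28.01 g; fructose 70.84 g; cellobiose 44.76 g; biotin 5.89 mg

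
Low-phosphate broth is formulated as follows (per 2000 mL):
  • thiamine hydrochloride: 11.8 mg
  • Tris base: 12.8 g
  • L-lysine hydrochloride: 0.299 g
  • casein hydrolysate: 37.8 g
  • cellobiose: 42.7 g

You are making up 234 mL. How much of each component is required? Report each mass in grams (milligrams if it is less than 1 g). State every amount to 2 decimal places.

thiamine hydrochloride 1.38 mg; Tris base 1.50 g; L-lysine hydrochloride 34.98 mg; casein hydrolysate 4.42 g; cellobiose 5.00 g

Ratio of target to recipe volume: 234 / 2000 = 0.117.
thiamine hydrochloride: 11.8 mg × (234 mL / 2000 mL) = 1.38 mg
Tris base: 12.8 g × (234 mL / 2000 mL) = 1.50 g
L-lysine hydrochloride: 0.299 g × (234 mL / 2000 mL) = 0.034983 g = 34.98 mg
casein hydrolysate: 37.8 g × (234 mL / 2000 mL) = 4.42 g
cellobiose: 42.7 g × (234 mL / 2000 mL) = 5.00 g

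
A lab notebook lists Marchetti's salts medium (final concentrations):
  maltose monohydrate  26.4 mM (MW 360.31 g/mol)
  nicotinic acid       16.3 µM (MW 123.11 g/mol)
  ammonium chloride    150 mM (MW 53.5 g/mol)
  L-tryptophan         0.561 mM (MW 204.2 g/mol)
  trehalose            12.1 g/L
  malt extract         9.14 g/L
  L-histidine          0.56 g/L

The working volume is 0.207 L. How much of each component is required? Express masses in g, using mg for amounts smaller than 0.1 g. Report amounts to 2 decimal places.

maltose monohydrate 1.97 g; nicotinic acid 0.42 mg; ammonium chloride 1.66 g; L-tryptophan 23.71 mg; trehalose 2.50 g; malt extract 1.89 g; L-histidine 0.12 g

Working volume: 0.207 L.
maltose monohydrate: 26.4 mmol/L × 360.31 g/mol × 0.207 L ÷ 1000 = 1.97 g
nicotinic acid: 16.3 µmol/L × 123.11 g/mol × 0.207 L ÷ 1000 = 0.42 mg
ammonium chloride: 150 mmol/L × 53.5 g/mol × 0.207 L ÷ 1000 = 1.66 g
L-tryptophan: 0.561 mmol/L × 204.2 mg/mmol × 0.207 L = 23.71 mg
trehalose: 12.1 g/L × 0.207 L = 2.50 g
malt extract: 9.14 g/L × 0.207 L = 1.89 g
L-histidine: 0.56 g/L × 0.207 L = 0.12 g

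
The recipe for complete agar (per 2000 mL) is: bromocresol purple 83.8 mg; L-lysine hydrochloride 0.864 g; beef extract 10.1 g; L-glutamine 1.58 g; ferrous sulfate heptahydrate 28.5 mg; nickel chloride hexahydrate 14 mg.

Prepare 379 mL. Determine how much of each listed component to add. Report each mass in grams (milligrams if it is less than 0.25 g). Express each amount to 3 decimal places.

bromocresol purple 15.880 mg; L-lysine hydrochloride 163.728 mg; beef extract 1.914 g; L-glutamine 0.299 g; ferrous sulfate heptahydrate 5.401 mg; nickel chloride hexahydrate 2.653 mg

Ratio of target to recipe volume: 379 / 2000 = 0.1895.
bromocresol purple: 83.8 mg × (379 mL / 2000 mL) = 15.880 mg
L-lysine hydrochloride: 0.864 g × (379 mL / 2000 mL) = 0.163728 g = 163.728 mg
beef extract: 10.1 g × (379 mL / 2000 mL) = 1.914 g
L-glutamine: 1.58 g × (379 mL / 2000 mL) = 0.299 g
ferrous sulfate heptahydrate: 28.5 mg × (379 mL / 2000 mL) = 5.401 mg
nickel chloride hexahydrate: 14 mg × (379 mL / 2000 mL) = 2.653 mg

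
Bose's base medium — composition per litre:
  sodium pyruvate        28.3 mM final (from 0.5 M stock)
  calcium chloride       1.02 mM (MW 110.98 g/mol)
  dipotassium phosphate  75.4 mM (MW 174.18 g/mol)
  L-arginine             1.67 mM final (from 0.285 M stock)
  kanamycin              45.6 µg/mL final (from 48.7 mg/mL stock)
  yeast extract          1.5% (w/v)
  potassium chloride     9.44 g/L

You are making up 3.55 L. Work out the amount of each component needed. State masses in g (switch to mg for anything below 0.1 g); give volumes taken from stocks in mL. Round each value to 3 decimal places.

Working volume: 3.55 L.
sodium pyruvate: dilute stock: 28.3 mM × 3550 mL ÷ 500 mM = 200.930 mL
calcium chloride: 1.02 mmol/L × 110.98 g/mol × 3.55 L ÷ 1000 = 0.402 g
dipotassium phosphate: 75.4 mmol/L × 174.18 g/mol × 3.55 L ÷ 1000 = 46.623 g
L-arginine: C1V1 = C2V2 → 1.67 mM × 3550 mL ÷ 285 mM = 20.802 mL
kanamycin: C1V1 = C2V2 → 45.6 µg/mL × 3550 mL ÷ 48700 µg/mL = 3.324 mL
yeast extract: 1.5 g per 100 mL × 3550 mL ÷ 100 = 53.250 g
potassium chloride: 9.44 g/L × 3.55 L = 33.512 g

sodium pyruvate 200.930 mL; calcium chloride 0.402 g; dipotassium phosphate 46.623 g; L-arginine 20.802 mL; kanamycin 3.324 mL; yeast extract 53.250 g; potassium chloride 33.512 g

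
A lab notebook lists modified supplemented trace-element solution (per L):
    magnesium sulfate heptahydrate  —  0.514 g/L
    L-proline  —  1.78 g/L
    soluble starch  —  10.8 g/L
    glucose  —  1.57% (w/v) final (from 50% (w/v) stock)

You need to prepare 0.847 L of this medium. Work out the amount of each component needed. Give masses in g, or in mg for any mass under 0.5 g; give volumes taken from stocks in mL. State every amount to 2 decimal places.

magnesium sulfate heptahydrate 435.36 mg; L-proline 1.51 g; soluble starch 9.15 g; glucose 26.60 mL

Scale factor relative to 1 L: 0.847.
magnesium sulfate heptahydrate: 0.514 g/L × 0.847 L = 0.435358 g = 435.36 mg
L-proline: 1.78 g/L × 0.847 L = 1.51 g
soluble starch: 10.8 g/L × 0.847 L = 9.15 g
glucose: C1V1 = C2V2 → 1.57% ÷ 50% × 847 mL = 26.60 mL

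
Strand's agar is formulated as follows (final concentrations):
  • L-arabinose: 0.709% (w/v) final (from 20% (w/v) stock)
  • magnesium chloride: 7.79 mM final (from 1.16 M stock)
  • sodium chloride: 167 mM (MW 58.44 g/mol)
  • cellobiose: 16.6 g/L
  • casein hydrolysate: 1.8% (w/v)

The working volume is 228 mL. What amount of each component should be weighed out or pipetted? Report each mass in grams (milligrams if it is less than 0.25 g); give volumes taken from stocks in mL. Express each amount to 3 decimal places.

L-arabinose 8.083 mL; magnesium chloride 1.531 mL; sodium chloride 2.225 g; cellobiose 3.785 g; casein hydrolysate 4.104 g

Target volume = 228 mL = 0.228 L.
L-arabinose: C1V1 = C2V2 → 0.709% ÷ 20% × 228 mL = 8.083 mL
magnesium chloride: C1V1 = C2V2 → 7.79 mM × 228 mL ÷ 1160 mM = 1.531 mL
sodium chloride: 167 mmol/L × 58.44 g/mol × 0.228 L ÷ 1000 = 2.225 g
cellobiose: 16.6 g/L × 0.228 L = 3.785 g
casein hydrolysate: 1.8% w/v = 18 g/L → 18 × 0.228 L = 4.104 g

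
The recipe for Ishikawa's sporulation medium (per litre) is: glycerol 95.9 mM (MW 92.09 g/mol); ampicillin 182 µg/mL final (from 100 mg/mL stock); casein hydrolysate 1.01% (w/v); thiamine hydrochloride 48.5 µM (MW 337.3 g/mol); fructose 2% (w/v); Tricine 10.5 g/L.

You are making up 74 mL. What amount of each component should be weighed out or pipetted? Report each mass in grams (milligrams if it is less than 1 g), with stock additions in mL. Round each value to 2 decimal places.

glycerol 653.53 mg; ampicillin 0.13 mL; casein hydrolysate 747.40 mg; thiamine hydrochloride 1.21 mg; fructose 1.48 g; Tricine 777.00 mg

Target volume = 74 mL = 0.074 L.
glycerol: 95.9 mmol/L × 92.09 mg/mmol × 0.074 L = 653.53 mg
ampicillin: V = C2·V2/C1 = 182 µg/mL × 74 mL ÷ 100000 µg/mL = 0.13 mL
casein hydrolysate: 1.01% w/v = 10.1 g/L → 10.1 × 0.074 L = 0.7474 g = 747.40 mg
thiamine hydrochloride: 48.5 µmol/L × 337.3 g/mol × 0.074 L ÷ 1000 = 1.21 mg
fructose: 2% w/v = 20 g/L → 20 × 0.074 L = 1.48 g
Tricine: 10.5 g/L × 0.074 L = 0.777 g = 777.00 mg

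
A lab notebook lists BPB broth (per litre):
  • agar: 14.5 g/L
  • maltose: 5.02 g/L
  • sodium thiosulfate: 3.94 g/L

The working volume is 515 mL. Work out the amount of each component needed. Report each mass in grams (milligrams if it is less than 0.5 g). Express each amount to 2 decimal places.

Target volume = 515 mL = 0.515 L.
agar: 14.5 g/L × 0.515 L = 7.47 g
maltose: 5.02 g/L × 0.515 L = 2.59 g
sodium thiosulfate: 3.94 g/L × 0.515 L = 2.03 g

agar 7.47 g; maltose 2.59 g; sodium thiosulfate 2.03 g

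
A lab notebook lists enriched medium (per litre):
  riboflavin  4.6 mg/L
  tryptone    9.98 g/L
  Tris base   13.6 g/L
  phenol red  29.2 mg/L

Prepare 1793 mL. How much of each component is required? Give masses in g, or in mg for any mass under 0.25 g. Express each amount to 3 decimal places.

riboflavin 8.248 mg; tryptone 17.894 g; Tris base 24.385 g; phenol red 52.356 mg

Scale factor relative to 1 L: 1.793.
riboflavin: 4.6 mg/L × 1.793 L = 8.248 mg
tryptone: 9.98 g/L × 1.793 L = 17.894 g
Tris base: 13.6 g/L × 1.793 L = 24.385 g
phenol red: 29.2 mg/L × 1.793 L = 52.356 mg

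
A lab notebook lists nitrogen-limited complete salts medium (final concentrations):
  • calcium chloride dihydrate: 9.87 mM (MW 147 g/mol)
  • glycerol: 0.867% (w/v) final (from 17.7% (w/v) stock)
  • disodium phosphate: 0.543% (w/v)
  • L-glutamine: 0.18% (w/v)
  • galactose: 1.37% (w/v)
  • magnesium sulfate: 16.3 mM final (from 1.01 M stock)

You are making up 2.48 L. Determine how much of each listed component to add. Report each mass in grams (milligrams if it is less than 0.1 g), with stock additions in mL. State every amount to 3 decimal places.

calcium chloride dihydrate 3.598 g; glycerol 121.478 mL; disodium phosphate 13.466 g; L-glutamine 4.464 g; galactose 33.976 g; magnesium sulfate 40.024 mL

Working volume: 2.48 L.
calcium chloride dihydrate: 9.87 mmol/L × 147 g/mol × 2.48 L ÷ 1000 = 3.598 g
glycerol: dilute stock: 0.867% ÷ 17.7% × 2480 mL = 121.478 mL
disodium phosphate: 0.543% w/v = 5.43 g/L → 5.43 × 2.48 L = 13.466 g
L-glutamine: 0.18 g per 100 mL × 2480 mL ÷ 100 = 4.464 g
galactose: 1.37% w/v = 13.7 g/L → 13.7 × 2.48 L = 33.976 g
magnesium sulfate: C1V1 = C2V2 → 16.3 mM × 2480 mL ÷ 1010 mM = 40.024 mL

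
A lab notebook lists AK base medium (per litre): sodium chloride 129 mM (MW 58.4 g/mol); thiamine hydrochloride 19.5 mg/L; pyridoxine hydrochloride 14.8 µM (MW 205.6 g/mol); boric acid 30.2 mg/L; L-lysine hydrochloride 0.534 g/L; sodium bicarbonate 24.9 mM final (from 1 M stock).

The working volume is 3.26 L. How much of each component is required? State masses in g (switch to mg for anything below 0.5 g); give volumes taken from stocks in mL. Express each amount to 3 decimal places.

Working volume: 3.26 L.
sodium chloride: 129 mmol/L × 58.4 g/mol × 3.26 L ÷ 1000 = 24.560 g
thiamine hydrochloride: 19.5 mg/L × 3.26 L = 63.570 mg
pyridoxine hydrochloride: 14.8 µmol/L × 205.6 g/mol × 3.26 L ÷ 1000 = 9.920 mg
boric acid: 30.2 mg/L × 3.26 L = 98.452 mg
L-lysine hydrochloride: 0.534 g/L × 3.26 L = 1.741 g
sodium bicarbonate: C1V1 = C2V2 → 24.9 mM × 3260 mL ÷ 1000 mM = 81.174 mL

sodium chloride 24.560 g; thiamine hydrochloride 63.570 mg; pyridoxine hydrochloride 9.920 mg; boric acid 98.452 mg; L-lysine hydrochloride 1.741 g; sodium bicarbonate 81.174 mL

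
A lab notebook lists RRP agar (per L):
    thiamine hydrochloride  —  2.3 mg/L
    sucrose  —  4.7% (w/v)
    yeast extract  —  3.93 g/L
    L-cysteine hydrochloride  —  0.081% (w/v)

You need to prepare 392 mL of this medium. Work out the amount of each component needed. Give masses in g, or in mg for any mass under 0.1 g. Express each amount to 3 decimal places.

Scale factor relative to 1 L: 0.392.
thiamine hydrochloride: 2.3 mg/L × 0.392 L = 0.902 mg
sucrose: 4.7% w/v = 47 g/L → 47 × 0.392 L = 18.424 g
yeast extract: 3.93 g/L × 0.392 L = 1.541 g
L-cysteine hydrochloride: 0.081% w/v = 0.81 g/L → 0.81 × 0.392 L = 0.318 g

thiamine hydrochloride 0.902 mg; sucrose 18.424 g; yeast extract 1.541 g; L-cysteine hydrochloride 0.318 g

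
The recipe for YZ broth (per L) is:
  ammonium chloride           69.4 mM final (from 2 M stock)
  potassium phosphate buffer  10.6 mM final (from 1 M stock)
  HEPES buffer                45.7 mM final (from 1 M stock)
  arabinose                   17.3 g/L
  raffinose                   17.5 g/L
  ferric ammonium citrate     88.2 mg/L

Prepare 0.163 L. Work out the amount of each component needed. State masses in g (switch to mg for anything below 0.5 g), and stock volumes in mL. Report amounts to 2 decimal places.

Working volume: 0.163 L.
ammonium chloride: C1V1 = C2V2 → 69.4 mM × 163 mL ÷ 2000 mM = 5.66 mL
potassium phosphate buffer: dilute stock: 10.6 mM × 163 mL ÷ 1000 mM = 1.73 mL
HEPES buffer: V = C2·V2/C1 = 45.7 mM × 163 mL ÷ 1000 mM = 7.45 mL
arabinose: 17.3 g/L × 0.163 L = 2.82 g
raffinose: 17.5 g/L × 0.163 L = 2.85 g
ferric ammonium citrate: 88.2 mg/L × 0.163 L = 14.38 mg

ammonium chloride 5.66 mL; potassium phosphate buffer 1.73 mL; HEPES buffer 7.45 mL; arabinose 2.82 g; raffinose 2.85 g; ferric ammonium citrate 14.38 mg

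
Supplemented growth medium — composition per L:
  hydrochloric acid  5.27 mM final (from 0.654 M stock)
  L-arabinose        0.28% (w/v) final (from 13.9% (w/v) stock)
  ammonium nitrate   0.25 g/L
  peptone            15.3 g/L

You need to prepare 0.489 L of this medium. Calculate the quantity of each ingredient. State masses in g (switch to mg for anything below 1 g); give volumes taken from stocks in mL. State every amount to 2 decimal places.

Working volume: 0.489 L.
hydrochloric acid: V = C2·V2/C1 = 5.27 mM × 489 mL ÷ 654 mM = 3.94 mL
L-arabinose: C1V1 = C2V2 → 0.28% ÷ 13.9% × 489 mL = 9.85 mL
ammonium nitrate: 0.25 g/L × 0.489 L = 0.12225 g = 122.25 mg
peptone: 15.3 g/L × 0.489 L = 7.48 g

hydrochloric acid 3.94 mL; L-arabinose 9.85 mL; ammonium nitrate 122.25 mg; peptone 7.48 g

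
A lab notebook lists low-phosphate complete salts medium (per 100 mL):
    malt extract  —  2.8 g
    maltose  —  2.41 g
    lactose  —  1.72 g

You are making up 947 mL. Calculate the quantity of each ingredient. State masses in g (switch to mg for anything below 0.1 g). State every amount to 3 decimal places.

malt extract 26.516 g; maltose 22.823 g; lactose 16.288 g

Ratio of target to recipe volume: 947 / 100 = 9.47.
malt extract: 2.8 g × (947 mL / 100 mL) = 26.516 g
maltose: 2.41 g × (947 mL / 100 mL) = 22.823 g
lactose: 1.72 g × (947 mL / 100 mL) = 16.288 g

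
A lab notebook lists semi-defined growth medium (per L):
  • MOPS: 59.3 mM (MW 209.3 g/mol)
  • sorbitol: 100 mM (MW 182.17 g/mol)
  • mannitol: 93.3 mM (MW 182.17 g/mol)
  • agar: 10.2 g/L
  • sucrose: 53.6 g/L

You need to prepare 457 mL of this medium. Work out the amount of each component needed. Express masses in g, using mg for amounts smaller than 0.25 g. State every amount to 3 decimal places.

Scale factor relative to 1 L: 0.457.
MOPS: 59.3 mmol/L × 209.3 g/mol × 0.457 L ÷ 1000 = 5.672 g
sorbitol: 100 mmol/L × 182.17 g/mol × 0.457 L ÷ 1000 = 8.325 g
mannitol: 93.3 mmol/L × 182.17 g/mol × 0.457 L ÷ 1000 = 7.767 g
agar: 10.2 g/L × 0.457 L = 4.661 g
sucrose: 53.6 g/L × 0.457 L = 24.495 g

MOPS 5.672 g; sorbitol 8.325 g; mannitol 7.767 g; agar 4.661 g; sucrose 24.495 g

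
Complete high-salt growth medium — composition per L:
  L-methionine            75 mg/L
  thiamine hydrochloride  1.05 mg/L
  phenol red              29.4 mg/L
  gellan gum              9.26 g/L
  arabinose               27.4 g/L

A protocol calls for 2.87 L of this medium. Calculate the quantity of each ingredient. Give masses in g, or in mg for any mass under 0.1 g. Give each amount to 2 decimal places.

L-methionine 0.22 g; thiamine hydrochloride 3.01 mg; phenol red 84.38 mg; gellan gum 26.58 g; arabinose 78.64 g

Working volume: 2.87 L.
L-methionine: 75 mg/L × 2.87 L = 215.25 mg = 0.22 g
thiamine hydrochloride: 1.05 mg/L × 2.87 L = 3.01 mg
phenol red: 29.4 mg/L × 2.87 L = 84.38 mg
gellan gum: 9.26 g/L × 2.87 L = 26.58 g
arabinose: 27.4 g/L × 2.87 L = 78.64 g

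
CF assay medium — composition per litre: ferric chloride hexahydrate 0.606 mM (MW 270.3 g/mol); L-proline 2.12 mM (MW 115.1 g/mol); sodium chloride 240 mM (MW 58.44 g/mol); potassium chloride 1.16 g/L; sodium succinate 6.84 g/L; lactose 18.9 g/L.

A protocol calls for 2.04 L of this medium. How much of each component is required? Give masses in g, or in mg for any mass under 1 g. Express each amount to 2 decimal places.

ferric chloride hexahydrate 334.16 mg; L-proline 497.78 mg; sodium chloride 28.61 g; potassium chloride 2.37 g; sodium succinate 13.95 g; lactose 38.56 g

Working volume: 2.04 L.
ferric chloride hexahydrate: 0.606 mmol/L × 270.3 mg/mmol × 2.04 L = 334.16 mg
L-proline: 2.12 mmol/L × 115.1 mg/mmol × 2.04 L = 497.78 mg
sodium chloride: 240 mmol/L × 58.44 g/mol × 2.04 L ÷ 1000 = 28.61 g
potassium chloride: 1.16 g/L × 2.04 L = 2.37 g
sodium succinate: 6.84 g/L × 2.04 L = 13.95 g
lactose: 18.9 g/L × 2.04 L = 38.56 g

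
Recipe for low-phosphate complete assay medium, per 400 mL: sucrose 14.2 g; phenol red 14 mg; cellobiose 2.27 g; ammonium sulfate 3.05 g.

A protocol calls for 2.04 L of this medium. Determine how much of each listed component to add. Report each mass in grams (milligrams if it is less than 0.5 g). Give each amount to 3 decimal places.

sucrose 72.420 g; phenol red 71.400 mg; cellobiose 11.577 g; ammonium sulfate 15.555 g

Scale factor = 2040 mL / 400 mL = 5.1.
sucrose: 14.2 g × (2040 mL / 400 mL) = 72.420 g
phenol red: 14 mg × (2040 mL / 400 mL) = 71.400 mg
cellobiose: 2.27 g × (2040 mL / 400 mL) = 11.577 g
ammonium sulfate: 3.05 g × (2040 mL / 400 mL) = 15.555 g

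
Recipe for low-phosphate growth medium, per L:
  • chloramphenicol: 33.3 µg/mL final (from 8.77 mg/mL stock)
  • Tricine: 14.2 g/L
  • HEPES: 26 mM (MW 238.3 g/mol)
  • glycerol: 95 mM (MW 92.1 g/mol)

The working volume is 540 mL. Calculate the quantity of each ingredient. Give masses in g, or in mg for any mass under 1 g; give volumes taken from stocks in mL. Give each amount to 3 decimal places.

Scale factor relative to 1 L: 0.54.
chloramphenicol: dilute stock: 33.3 µg/mL × 540 mL ÷ 8770 µg/mL = 2.050 mL
Tricine: 14.2 g/L × 0.54 L = 7.668 g
HEPES: 26 mmol/L × 238.3 g/mol × 0.54 L ÷ 1000 = 3.346 g
glycerol: 95 mmol/L × 92.1 g/mol × 0.54 L ÷ 1000 = 4.725 g

chloramphenicol 2.050 mL; Tricine 7.668 g; HEPES 3.346 g; glycerol 4.725 g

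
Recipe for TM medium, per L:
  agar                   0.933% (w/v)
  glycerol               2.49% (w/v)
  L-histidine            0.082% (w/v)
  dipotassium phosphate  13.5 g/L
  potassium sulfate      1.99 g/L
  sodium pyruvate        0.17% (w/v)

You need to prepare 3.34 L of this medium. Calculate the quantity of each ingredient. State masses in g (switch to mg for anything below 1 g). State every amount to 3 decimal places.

Scale factor relative to 1 L: 3.34.
agar: 0.933% w/v = 9.33 g/L → 9.33 × 3.34 L = 31.162 g
glycerol: 2.49% w/v = 24.9 g/L → 24.9 × 3.34 L = 83.166 g
L-histidine: 0.082% w/v = 0.82 g/L → 0.82 × 3.34 L = 2.739 g
dipotassium phosphate: 13.5 g/L × 3.34 L = 45.090 g
potassium sulfate: 1.99 g/L × 3.34 L = 6.647 g
sodium pyruvate: 0.17% w/v = 1.7 g/L → 1.7 × 3.34 L = 5.678 g

agar 31.162 g; glycerol 83.166 g; L-histidine 2.739 g; dipotassium phosphate 45.090 g; potassium sulfate 6.647 g; sodium pyruvate 5.678 g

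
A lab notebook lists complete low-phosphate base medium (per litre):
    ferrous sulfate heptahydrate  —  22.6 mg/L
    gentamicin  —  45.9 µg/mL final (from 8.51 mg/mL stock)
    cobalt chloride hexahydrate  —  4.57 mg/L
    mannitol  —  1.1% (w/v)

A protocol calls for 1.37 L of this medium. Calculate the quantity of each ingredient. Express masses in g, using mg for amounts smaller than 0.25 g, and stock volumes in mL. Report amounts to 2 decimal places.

ferrous sulfate heptahydrate 30.96 mg; gentamicin 7.39 mL; cobalt chloride hexahydrate 6.26 mg; mannitol 15.07 g

Working volume: 1.37 L.
ferrous sulfate heptahydrate: 22.6 mg/L × 1.37 L = 30.96 mg
gentamicin: C1V1 = C2V2 → 45.9 µg/mL × 1370 mL ÷ 8510 µg/mL = 7.39 mL
cobalt chloride hexahydrate: 4.57 mg/L × 1.37 L = 6.26 mg
mannitol: 1.1 g per 100 mL × 1370 mL ÷ 100 = 15.07 g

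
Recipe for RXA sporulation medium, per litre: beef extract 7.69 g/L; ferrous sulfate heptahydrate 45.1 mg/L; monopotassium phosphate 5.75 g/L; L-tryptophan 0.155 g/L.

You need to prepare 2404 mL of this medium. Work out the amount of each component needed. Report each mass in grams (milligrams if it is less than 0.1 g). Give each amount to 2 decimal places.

beef extract 18.49 g; ferrous sulfate heptahydrate 0.11 g; monopotassium phosphate 13.82 g; L-tryptophan 0.37 g

Scale factor relative to 1 L: 2.404.
beef extract: 7.69 g/L × 2.404 L = 18.49 g
ferrous sulfate heptahydrate: 45.1 mg/L × 2.404 L = 108.42 mg = 0.11 g
monopotassium phosphate: 5.75 g/L × 2.404 L = 13.82 g
L-tryptophan: 0.155 g/L × 2.404 L = 0.37 g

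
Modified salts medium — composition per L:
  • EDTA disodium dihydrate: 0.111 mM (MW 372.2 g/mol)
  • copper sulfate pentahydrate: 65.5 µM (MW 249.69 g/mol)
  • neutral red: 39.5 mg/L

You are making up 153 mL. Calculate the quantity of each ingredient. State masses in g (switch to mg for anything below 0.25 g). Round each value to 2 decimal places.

EDTA disodium dihydrate 6.32 mg; copper sulfate pentahydrate 2.50 mg; neutral red 6.04 mg

Scale factor relative to 1 L: 0.153.
EDTA disodium dihydrate: 0.111 mmol/L × 372.2 mg/mmol × 0.153 L = 6.32 mg
copper sulfate pentahydrate: 65.5 µmol/L × 249.69 g/mol × 0.153 L ÷ 1000 = 2.50 mg
neutral red: 39.5 mg/L × 0.153 L = 6.04 mg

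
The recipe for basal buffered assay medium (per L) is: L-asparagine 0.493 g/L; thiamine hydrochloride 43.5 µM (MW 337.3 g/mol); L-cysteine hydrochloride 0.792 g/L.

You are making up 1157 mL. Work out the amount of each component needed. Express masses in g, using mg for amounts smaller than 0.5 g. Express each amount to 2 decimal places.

Target volume = 1157 mL = 1.157 L.
L-asparagine: 0.493 g/L × 1.157 L = 0.57 g
thiamine hydrochloride: 43.5 µmol/L × 337.3 g/mol × 1.157 L ÷ 1000 = 16.98 mg
L-cysteine hydrochloride: 0.792 g/L × 1.157 L = 0.92 g

L-asparagine 0.57 g; thiamine hydrochloride 16.98 mg; L-cysteine hydrochloride 0.92 g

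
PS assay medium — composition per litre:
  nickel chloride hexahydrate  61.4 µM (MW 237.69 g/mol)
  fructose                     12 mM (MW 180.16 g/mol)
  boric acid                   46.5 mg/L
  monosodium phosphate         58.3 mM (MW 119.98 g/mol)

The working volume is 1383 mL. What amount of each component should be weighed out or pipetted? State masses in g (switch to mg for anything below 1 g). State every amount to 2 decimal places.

nickel chloride hexahydrate 20.18 mg; fructose 2.99 g; boric acid 64.31 mg; monosodium phosphate 9.67 g

Scale factor relative to 1 L: 1.383.
nickel chloride hexahydrate: 61.4 µmol/L × 237.69 g/mol × 1.383 L ÷ 1000 = 20.18 mg
fructose: 12 mmol/L × 180.16 g/mol × 1.383 L ÷ 1000 = 2.99 g
boric acid: 46.5 mg/L × 1.383 L = 64.31 mg
monosodium phosphate: 58.3 mmol/L × 119.98 g/mol × 1.383 L ÷ 1000 = 9.67 g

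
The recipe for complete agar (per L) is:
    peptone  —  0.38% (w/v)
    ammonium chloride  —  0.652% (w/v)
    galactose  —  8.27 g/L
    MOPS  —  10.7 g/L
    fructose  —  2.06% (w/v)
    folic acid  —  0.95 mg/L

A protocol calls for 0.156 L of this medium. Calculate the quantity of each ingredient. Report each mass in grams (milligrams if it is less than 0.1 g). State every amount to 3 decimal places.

Scale factor relative to 1 L: 0.156.
peptone: 0.38 g per 100 mL × 156 mL ÷ 100 = 0.593 g
ammonium chloride: 0.652 g per 100 mL × 156 mL ÷ 100 = 1.017 g
galactose: 8.27 g/L × 0.156 L = 1.290 g
MOPS: 10.7 g/L × 0.156 L = 1.669 g
fructose: 2.06% w/v = 20.6 g/L → 20.6 × 0.156 L = 3.214 g
folic acid: 0.95 mg/L × 0.156 L = 0.148 mg

peptone 0.593 g; ammonium chloride 1.017 g; galactose 1.290 g; MOPS 1.669 g; fructose 3.214 g; folic acid 0.148 mg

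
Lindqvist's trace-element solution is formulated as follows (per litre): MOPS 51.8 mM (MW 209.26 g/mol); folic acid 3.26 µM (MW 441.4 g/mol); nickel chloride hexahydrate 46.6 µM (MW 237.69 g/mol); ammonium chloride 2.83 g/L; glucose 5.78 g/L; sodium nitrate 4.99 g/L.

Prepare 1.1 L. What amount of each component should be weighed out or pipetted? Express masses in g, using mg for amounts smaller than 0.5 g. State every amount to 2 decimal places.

Working volume: 1.1 L.
MOPS: 51.8 mmol/L × 209.26 g/mol × 1.1 L ÷ 1000 = 11.92 g
folic acid: 3.26 µmol/L × 441.4 g/mol × 1.1 L ÷ 1000 = 1.58 mg
nickel chloride hexahydrate: 46.6 µmol/L × 237.69 g/mol × 1.1 L ÷ 1000 = 12.18 mg
ammonium chloride: 2.83 g/L × 1.1 L = 3.11 g
glucose: 5.78 g/L × 1.1 L = 6.36 g
sodium nitrate: 4.99 g/L × 1.1 L = 5.49 g

MOPS 11.92 g; folic acid 1.58 mg; nickel chloride hexahydrate 12.18 mg; ammonium chloride 3.11 g; glucose 6.36 g; sodium nitrate 5.49 g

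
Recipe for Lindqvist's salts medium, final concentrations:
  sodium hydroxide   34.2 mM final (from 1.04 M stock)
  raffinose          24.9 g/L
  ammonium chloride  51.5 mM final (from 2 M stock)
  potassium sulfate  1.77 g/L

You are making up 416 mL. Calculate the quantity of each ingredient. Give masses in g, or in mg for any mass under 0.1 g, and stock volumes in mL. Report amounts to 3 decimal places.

Scale factor relative to 1 L: 0.416.
sodium hydroxide: C1V1 = C2V2 → 34.2 mM × 416 mL ÷ 1040 mM = 13.680 mL
raffinose: 24.9 g/L × 0.416 L = 10.358 g
ammonium chloride: C1V1 = C2V2 → 51.5 mM × 416 mL ÷ 2000 mM = 10.712 mL
potassium sulfate: 1.77 g/L × 0.416 L = 0.736 g

sodium hydroxide 13.680 mL; raffinose 10.358 g; ammonium chloride 10.712 mL; potassium sulfate 0.736 g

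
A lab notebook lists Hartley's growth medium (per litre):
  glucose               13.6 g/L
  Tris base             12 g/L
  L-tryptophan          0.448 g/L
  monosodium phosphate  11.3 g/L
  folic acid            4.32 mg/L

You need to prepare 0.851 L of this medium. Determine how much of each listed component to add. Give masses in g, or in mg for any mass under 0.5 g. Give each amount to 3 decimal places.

glucose 11.574 g; Tris base 10.212 g; L-tryptophan 381.248 mg; monosodium phosphate 9.616 g; folic acid 3.676 mg

Working volume: 0.851 L.
glucose: 13.6 g/L × 0.851 L = 11.574 g
Tris base: 12 g/L × 0.851 L = 10.212 g
L-tryptophan: 0.448 g/L × 0.851 L = 0.381248 g = 381.248 mg
monosodium phosphate: 11.3 g/L × 0.851 L = 9.616 g
folic acid: 4.32 mg/L × 0.851 L = 3.676 mg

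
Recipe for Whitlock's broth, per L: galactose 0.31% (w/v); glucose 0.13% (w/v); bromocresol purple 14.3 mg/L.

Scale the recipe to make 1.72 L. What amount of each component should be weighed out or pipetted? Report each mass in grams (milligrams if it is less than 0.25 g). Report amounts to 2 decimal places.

galactose 5.33 g; glucose 2.24 g; bromocresol purple 24.60 mg

Working volume: 1.72 L.
galactose: 0.31% w/v = 3.1 g/L → 3.1 × 1.72 L = 5.33 g
glucose: 0.13 g per 100 mL × 1720 mL ÷ 100 = 2.24 g
bromocresol purple: 14.3 mg/L × 1.72 L = 24.60 mg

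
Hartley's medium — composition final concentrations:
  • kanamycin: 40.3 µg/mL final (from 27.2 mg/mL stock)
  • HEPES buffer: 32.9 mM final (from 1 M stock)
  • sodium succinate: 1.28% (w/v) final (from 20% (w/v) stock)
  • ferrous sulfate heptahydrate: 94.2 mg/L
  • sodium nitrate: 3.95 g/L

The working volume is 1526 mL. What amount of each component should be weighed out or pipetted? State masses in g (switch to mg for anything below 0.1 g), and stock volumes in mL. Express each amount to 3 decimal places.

Target volume = 1526 mL = 1.526 L.
kanamycin: dilute stock: 40.3 µg/mL × 1526 mL ÷ 27200 µg/mL = 2.261 mL
HEPES buffer: V = C2·V2/C1 = 32.9 mM × 1526 mL ÷ 1000 mM = 50.205 mL
sodium succinate: dilute stock: 1.28% ÷ 20% × 1526 mL = 97.664 mL
ferrous sulfate heptahydrate: 94.2 mg/L × 1.526 L = 143.749 mg = 0.144 g
sodium nitrate: 3.95 g/L × 1.526 L = 6.028 g

kanamycin 2.261 mL; HEPES buffer 50.205 mL; sodium succinate 97.664 mL; ferrous sulfate heptahydrate 0.144 g; sodium nitrate 6.028 g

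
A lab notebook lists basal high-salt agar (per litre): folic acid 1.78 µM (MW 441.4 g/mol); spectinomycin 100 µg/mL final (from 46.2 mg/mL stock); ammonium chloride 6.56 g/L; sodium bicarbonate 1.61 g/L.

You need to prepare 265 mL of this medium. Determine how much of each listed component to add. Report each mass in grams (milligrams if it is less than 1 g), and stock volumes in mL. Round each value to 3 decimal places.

folic acid 0.208 mg; spectinomycin 0.574 mL; ammonium chloride 1.738 g; sodium bicarbonate 426.650 mg

Target volume = 265 mL = 0.265 L.
folic acid: 1.78 µmol/L × 441.4 g/mol × 0.265 L ÷ 1000 = 0.208 mg
spectinomycin: C1V1 = C2V2 → 100 µg/mL × 265 mL ÷ 46200 µg/mL = 0.574 mL
ammonium chloride: 6.56 g/L × 0.265 L = 1.738 g
sodium bicarbonate: 1.61 g/L × 0.265 L = 0.42665 g = 426.650 mg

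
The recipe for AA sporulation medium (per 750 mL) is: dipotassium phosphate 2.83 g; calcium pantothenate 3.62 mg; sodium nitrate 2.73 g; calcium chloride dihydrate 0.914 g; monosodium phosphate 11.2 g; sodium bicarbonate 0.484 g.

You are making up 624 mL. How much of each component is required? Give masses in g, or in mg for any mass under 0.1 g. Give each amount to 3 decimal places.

dipotassium phosphate 2.355 g; calcium pantothenate 3.012 mg; sodium nitrate 2.271 g; calcium chloride dihydrate 0.760 g; monosodium phosphate 9.318 g; sodium bicarbonate 0.403 g

Ratio of target to recipe volume: 624 / 750 = 0.832.
dipotassium phosphate: 2.83 g × (624 mL / 750 mL) = 2.355 g
calcium pantothenate: 3.62 mg × (624 mL / 750 mL) = 3.012 mg
sodium nitrate: 2.73 g × (624 mL / 750 mL) = 2.271 g
calcium chloride dihydrate: 0.914 g × (624 mL / 750 mL) = 0.760 g
monosodium phosphate: 11.2 g × (624 mL / 750 mL) = 9.318 g
sodium bicarbonate: 0.484 g × (624 mL / 750 mL) = 0.403 g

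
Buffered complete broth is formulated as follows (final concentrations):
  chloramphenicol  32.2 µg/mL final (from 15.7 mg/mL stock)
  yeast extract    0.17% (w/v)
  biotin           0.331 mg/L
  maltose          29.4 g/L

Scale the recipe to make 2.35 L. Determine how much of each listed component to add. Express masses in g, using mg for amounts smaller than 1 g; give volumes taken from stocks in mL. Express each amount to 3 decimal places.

Scale factor relative to 1 L: 2.35.
chloramphenicol: C1V1 = C2V2 → 32.2 µg/mL × 2350 mL ÷ 15700 µg/mL = 4.820 mL
yeast extract: 0.17 g per 100 mL × 2350 mL ÷ 100 = 3.995 g
biotin: 0.331 mg/L × 2.35 L = 0.778 mg
maltose: 29.4 g/L × 2.35 L = 69.090 g

chloramphenicol 4.820 mL; yeast extract 3.995 g; biotin 0.778 mg; maltose 69.090 g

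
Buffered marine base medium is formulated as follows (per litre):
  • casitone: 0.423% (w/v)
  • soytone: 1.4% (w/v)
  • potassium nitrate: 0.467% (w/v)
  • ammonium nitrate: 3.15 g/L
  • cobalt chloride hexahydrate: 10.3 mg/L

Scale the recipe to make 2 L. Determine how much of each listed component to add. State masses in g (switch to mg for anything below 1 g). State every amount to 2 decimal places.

Working volume: 2 L.
casitone: 0.423 g per 100 mL × 2000 mL ÷ 100 = 8.46 g
soytone: 1.4% w/v = 14 g/L → 14 × 2 L = 28.00 g
potassium nitrate: 0.467 g per 100 mL × 2000 mL ÷ 100 = 9.34 g
ammonium nitrate: 3.15 g/L × 2 L = 6.30 g
cobalt chloride hexahydrate: 10.3 mg/L × 2 L = 20.60 mg

casitone 8.46 g; soytone 28.00 g; potassium nitrate 9.34 g; ammonium nitrate 6.30 g; cobalt chloride hexahydrate 20.60 mg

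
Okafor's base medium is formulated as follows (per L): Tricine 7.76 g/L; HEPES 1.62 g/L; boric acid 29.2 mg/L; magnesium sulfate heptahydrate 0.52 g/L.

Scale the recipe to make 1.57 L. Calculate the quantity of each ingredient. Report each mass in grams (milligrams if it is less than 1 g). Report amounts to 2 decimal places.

Tricine 12.18 g; HEPES 2.54 g; boric acid 45.84 mg; magnesium sulfate heptahydrate 816.40 mg

Scale factor relative to 1 L: 1.57.
Tricine: 7.76 g/L × 1.57 L = 12.18 g
HEPES: 1.62 g/L × 1.57 L = 2.54 g
boric acid: 29.2 mg/L × 1.57 L = 45.84 mg
magnesium sulfate heptahydrate: 0.52 g/L × 1.57 L = 0.8164 g = 816.40 mg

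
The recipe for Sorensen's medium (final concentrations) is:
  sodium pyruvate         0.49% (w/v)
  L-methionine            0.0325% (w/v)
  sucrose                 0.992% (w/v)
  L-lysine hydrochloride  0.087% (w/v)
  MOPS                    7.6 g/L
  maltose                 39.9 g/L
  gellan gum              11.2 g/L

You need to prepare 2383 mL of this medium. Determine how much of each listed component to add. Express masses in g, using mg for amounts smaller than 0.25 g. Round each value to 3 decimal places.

Scale factor relative to 1 L: 2.383.
sodium pyruvate: 0.49 g per 100 mL × 2383 mL ÷ 100 = 11.677 g
L-methionine: 0.0325% w/v = 0.325 g/L → 0.325 × 2.383 L = 0.774 g
sucrose: 0.992 g per 100 mL × 2383 mL ÷ 100 = 23.639 g
L-lysine hydrochloride: 0.087% w/v = 0.87 g/L → 0.87 × 2.383 L = 2.073 g
MOPS: 7.6 g/L × 2.383 L = 18.111 g
maltose: 39.9 g/L × 2.383 L = 95.082 g
gellan gum: 11.2 g/L × 2.383 L = 26.690 g

sodium pyruvate 11.677 g; L-methionine 0.774 g; sucrose 23.639 g; L-lysine hydrochloride 2.073 g; MOPS 18.111 g; maltose 95.082 g; gellan gum 26.690 g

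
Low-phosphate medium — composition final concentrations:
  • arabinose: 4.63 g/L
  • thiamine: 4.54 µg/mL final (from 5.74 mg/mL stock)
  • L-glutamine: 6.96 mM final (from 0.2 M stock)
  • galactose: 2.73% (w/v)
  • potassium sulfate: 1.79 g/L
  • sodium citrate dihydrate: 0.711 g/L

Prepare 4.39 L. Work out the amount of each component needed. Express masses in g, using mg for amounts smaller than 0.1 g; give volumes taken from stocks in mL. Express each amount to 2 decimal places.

Scale factor relative to 1 L: 4.39.
arabinose: 4.63 g/L × 4.39 L = 20.33 g
thiamine: C1V1 = C2V2 → 4.54 µg/mL × 4390 mL ÷ 5740 µg/mL = 3.47 mL
L-glutamine: V = C2·V2/C1 = 6.96 mM × 4390 mL ÷ 200 mM = 152.77 mL
galactose: 2.73% w/v = 27.3 g/L → 27.3 × 4.39 L = 119.85 g
potassium sulfate: 1.79 g/L × 4.39 L = 7.86 g
sodium citrate dihydrate: 0.711 g/L × 4.39 L = 3.12 g

arabinose 20.33 g; thiamine 3.47 mL; L-glutamine 152.77 mL; galactose 119.85 g; potassium sulfate 7.86 g; sodium citrate dihydrate 3.12 g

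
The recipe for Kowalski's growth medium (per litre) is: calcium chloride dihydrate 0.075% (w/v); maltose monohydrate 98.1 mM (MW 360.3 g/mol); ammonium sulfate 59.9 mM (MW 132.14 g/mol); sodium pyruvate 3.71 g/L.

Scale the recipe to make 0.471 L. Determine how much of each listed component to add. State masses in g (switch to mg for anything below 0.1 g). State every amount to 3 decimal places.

calcium chloride dihydrate 0.353 g; maltose monohydrate 16.648 g; ammonium sulfate 3.728 g; sodium pyruvate 1.747 g

Working volume: 0.471 L.
calcium chloride dihydrate: 0.075 g per 100 mL × 471 mL ÷ 100 = 0.353 g
maltose monohydrate: 98.1 mmol/L × 360.3 g/mol × 0.471 L ÷ 1000 = 16.648 g
ammonium sulfate: 59.9 mmol/L × 132.14 g/mol × 0.471 L ÷ 1000 = 3.728 g
sodium pyruvate: 3.71 g/L × 0.471 L = 1.747 g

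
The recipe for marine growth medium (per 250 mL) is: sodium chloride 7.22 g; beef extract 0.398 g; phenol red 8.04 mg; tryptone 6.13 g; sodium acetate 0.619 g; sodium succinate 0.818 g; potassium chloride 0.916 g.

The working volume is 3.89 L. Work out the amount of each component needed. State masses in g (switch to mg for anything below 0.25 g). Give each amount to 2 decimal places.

Scale factor = 3890 mL / 250 mL = 15.56.
sodium chloride: 7.22 g × (3890 mL / 250 mL) = 112.34 g
beef extract: 0.398 g × (3890 mL / 250 mL) = 6.19 g
phenol red: 8.04 mg × (3890 mL / 250 mL) = 125.10 mg
tryptone: 6.13 g × (3890 mL / 250 mL) = 95.38 g
sodium acetate: 0.619 g × (3890 mL / 250 mL) = 9.63 g
sodium succinate: 0.818 g × (3890 mL / 250 mL) = 12.73 g
potassium chloride: 0.916 g × (3890 mL / 250 mL) = 14.25 g

sodium chloride 112.34 g; beef extract 6.19 g; phenol red 125.10 mg; tryptone 95.38 g; sodium acetate 9.63 g; sodium succinate 12.73 g; potassium chloride 14.25 g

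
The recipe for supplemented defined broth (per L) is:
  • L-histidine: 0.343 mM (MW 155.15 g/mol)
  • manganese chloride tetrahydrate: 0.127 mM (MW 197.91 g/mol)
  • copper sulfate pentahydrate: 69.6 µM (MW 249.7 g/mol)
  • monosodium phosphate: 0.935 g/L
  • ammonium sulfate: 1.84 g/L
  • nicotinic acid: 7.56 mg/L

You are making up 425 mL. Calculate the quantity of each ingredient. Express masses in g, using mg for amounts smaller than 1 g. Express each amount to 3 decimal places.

Scale factor relative to 1 L: 0.425.
L-histidine: 0.343 mmol/L × 155.15 mg/mmol × 0.425 L = 22.617 mg
manganese chloride tetrahydrate: 0.127 mmol/L × 197.91 mg/mmol × 0.425 L = 10.682 mg
copper sulfate pentahydrate: 69.6 µmol/L × 249.7 g/mol × 0.425 L ÷ 1000 = 7.386 mg
monosodium phosphate: 0.935 g/L × 0.425 L = 0.397375 g = 397.375 mg
ammonium sulfate: 1.84 g/L × 0.425 L = 0.782 g = 782.000 mg
nicotinic acid: 7.56 mg/L × 0.425 L = 3.213 mg

L-histidine 22.617 mg; manganese chloride tetrahydrate 10.682 mg; copper sulfate pentahydrate 7.386 mg; monosodium phosphate 397.375 mg; ammonium sulfate 782.000 mg; nicotinic acid 3.213 mg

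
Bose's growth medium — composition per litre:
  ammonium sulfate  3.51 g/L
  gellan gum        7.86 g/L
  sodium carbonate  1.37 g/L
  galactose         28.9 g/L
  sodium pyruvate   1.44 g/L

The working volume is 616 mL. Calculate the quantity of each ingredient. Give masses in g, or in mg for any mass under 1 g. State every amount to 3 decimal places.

ammonium sulfate 2.162 g; gellan gum 4.842 g; sodium carbonate 843.920 mg; galactose 17.802 g; sodium pyruvate 887.040 mg

Scale factor relative to 1 L: 0.616.
ammonium sulfate: 3.51 g/L × 0.616 L = 2.162 g
gellan gum: 7.86 g/L × 0.616 L = 4.842 g
sodium carbonate: 1.37 g/L × 0.616 L = 0.84392 g = 843.920 mg
galactose: 28.9 g/L × 0.616 L = 17.802 g
sodium pyruvate: 1.44 g/L × 0.616 L = 0.88704 g = 887.040 mg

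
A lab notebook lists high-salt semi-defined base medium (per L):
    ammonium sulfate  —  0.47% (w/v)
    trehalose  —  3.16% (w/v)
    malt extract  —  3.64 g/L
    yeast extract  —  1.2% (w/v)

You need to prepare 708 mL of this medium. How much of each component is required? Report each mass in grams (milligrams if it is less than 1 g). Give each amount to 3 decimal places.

Target volume = 708 mL = 0.708 L.
ammonium sulfate: 0.47 g per 100 mL × 708 mL ÷ 100 = 3.328 g
trehalose: 3.16 g per 100 mL × 708 mL ÷ 100 = 22.373 g
malt extract: 3.64 g/L × 0.708 L = 2.577 g
yeast extract: 1.2 g per 100 mL × 708 mL ÷ 100 = 8.496 g

ammonium sulfate 3.328 g; trehalose 22.373 g; malt extract 2.577 g; yeast extract 8.496 g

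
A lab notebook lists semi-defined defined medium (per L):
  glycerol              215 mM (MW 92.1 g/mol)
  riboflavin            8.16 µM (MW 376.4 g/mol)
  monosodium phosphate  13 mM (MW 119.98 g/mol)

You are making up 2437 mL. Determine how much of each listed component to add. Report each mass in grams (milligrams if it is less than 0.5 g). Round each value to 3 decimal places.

glycerol 48.256 g; riboflavin 7.485 mg; monosodium phosphate 3.801 g

Working volume: 2437 mL = 2.437 L.
glycerol: 215 mmol/L × 92.1 g/mol × 2.437 L ÷ 1000 = 48.256 g
riboflavin: 8.16 µmol/L × 376.4 g/mol × 2.437 L ÷ 1000 = 7.485 mg
monosodium phosphate: 13 mmol/L × 119.98 g/mol × 2.437 L ÷ 1000 = 3.801 g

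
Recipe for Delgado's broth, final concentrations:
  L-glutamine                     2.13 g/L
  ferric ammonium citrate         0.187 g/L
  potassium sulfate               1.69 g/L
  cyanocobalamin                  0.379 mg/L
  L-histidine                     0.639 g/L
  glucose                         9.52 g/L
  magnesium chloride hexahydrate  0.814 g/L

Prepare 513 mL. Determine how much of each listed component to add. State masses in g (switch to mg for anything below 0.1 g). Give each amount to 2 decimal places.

L-glutamine 1.09 g; ferric ammonium citrate 95.93 mg; potassium sulfate 0.87 g; cyanocobalamin 0.19 mg; L-histidine 0.33 g; glucose 4.88 g; magnesium chloride hexahydrate 0.42 g

Working volume: 513 mL = 0.513 L.
L-glutamine: 2.13 g/L × 0.513 L = 1.09 g
ferric ammonium citrate: 0.187 g/L × 0.513 L = 0.095931 g = 95.93 mg
potassium sulfate: 1.69 g/L × 0.513 L = 0.87 g
cyanocobalamin: 0.379 mg/L × 0.513 L = 0.19 mg
L-histidine: 0.639 g/L × 0.513 L = 0.33 g
glucose: 9.52 g/L × 0.513 L = 4.88 g
magnesium chloride hexahydrate: 0.814 g/L × 0.513 L = 0.42 g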